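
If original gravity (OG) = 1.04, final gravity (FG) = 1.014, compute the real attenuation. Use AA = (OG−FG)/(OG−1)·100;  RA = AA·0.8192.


AA = (1.04 − 1.014)/(1.04 − 1)·100 = 65.0000
RA = 65.0000·0.8192

53.2480 %


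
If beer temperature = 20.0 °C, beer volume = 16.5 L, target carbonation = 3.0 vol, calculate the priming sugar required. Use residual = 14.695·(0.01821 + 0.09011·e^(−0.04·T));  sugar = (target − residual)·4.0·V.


residual = 14.695·(0.01821 + 0.09011·e^(−0.04·20.0)) = 0.8626
sugar = (3.0 − 0.8626)·4.0·16.5

141.0696 g


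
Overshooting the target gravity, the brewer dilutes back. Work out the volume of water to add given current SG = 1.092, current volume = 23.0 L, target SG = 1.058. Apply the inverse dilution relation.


V_water = V·((SG_curr − 1)/(SG_target − 1) − 1)
V_water = 23.0·((1.092 − 1)/(1.058 − 1) − 1)

13.4828 L


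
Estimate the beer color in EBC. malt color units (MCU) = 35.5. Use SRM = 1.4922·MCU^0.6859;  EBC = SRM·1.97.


SRM = 1.4922·35.5^0.6859 = 17.2635
EBC = 17.2635·1.97

34.0091 EBC


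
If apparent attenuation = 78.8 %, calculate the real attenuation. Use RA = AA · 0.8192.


RA = 78.8 · 0.8192

64.5530 %


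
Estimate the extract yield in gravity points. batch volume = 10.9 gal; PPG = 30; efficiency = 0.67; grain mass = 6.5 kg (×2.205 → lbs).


points = lbs × PPG × eff / vol
lbs = 6.5 × 2.205 = 14.3325
points = 14.3325 × 30 × 0.67 / 10.9

26.4297 points


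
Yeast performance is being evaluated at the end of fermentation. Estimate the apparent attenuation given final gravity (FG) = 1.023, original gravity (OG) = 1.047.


AA = (OG − FG)/(OG − 1) · 100
AA = (1.047 − 1.023)/(1.047 − 1) · 100

51.0638 %


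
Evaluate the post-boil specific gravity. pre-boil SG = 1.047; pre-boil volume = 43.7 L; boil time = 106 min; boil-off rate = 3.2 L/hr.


V_post = V_pre − rate·(t/60);  SG_post = 1 + (SG_pre−1)·V_pre/V_post
V_post = 43.7 − 3.2·(106/60) = 38.0467
SG_post = 1 + (1.047 − 1)·43.7/38.0467

1.0540


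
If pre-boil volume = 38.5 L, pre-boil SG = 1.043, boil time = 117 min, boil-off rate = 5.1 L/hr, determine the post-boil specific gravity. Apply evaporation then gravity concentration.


V_post = V_pre − rate·(t/60);  SG_post = 1 + (SG_pre−1)·V_pre/V_post
V_post = 38.5 − 5.1·(117/60) = 28.5550
SG_post = 1 + (1.043 − 1)·38.5/28.5550

1.0580


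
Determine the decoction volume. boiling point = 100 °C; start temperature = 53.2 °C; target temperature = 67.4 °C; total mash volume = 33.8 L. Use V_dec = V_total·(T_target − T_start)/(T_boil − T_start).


V_dec = 33.8·(67.4 − 53.2)/(100 − 53.2)

10.2556 L


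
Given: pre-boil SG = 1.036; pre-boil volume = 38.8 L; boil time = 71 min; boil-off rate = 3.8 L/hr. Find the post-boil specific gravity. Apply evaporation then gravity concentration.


V_post = V_pre − rate·(t/60);  SG_post = 1 + (SG_pre−1)·V_pre/V_post
V_post = 38.8 − 3.8·(71/60) = 34.3033
SG_post = 1 + (1.036 − 1)·38.8/34.3033

1.0407


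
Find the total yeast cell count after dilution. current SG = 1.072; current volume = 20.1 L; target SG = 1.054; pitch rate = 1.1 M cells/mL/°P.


V_w = V·((SG_c−1)/(SG_t−1)−1);  °P = 259 − 259/SG_t;  cells = rate·(V+V_w)·°P
V_w = 20.1·((1.072−1)/(1.054−1)−1) = 6.7000
V_final = 20.1 + 6.7000 = 26.8000
°P = 259 − 259/1.054 = 13.2694
cells = 1.1·26.8000·13.2694

391.1834 billion cells


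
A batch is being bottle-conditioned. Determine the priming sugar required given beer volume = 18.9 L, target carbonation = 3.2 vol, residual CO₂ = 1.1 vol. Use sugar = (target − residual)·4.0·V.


sugar = (3.2 − 1.1)·4.0·18.9

158.7600 g


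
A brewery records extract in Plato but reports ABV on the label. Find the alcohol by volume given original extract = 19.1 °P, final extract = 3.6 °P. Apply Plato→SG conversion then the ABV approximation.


SG = 259/(259 − P);  ABV = (OG − FG)·131.25
OG = 259/(259 − 19.1) = 1.0796
FG = 259/(259 − 3.6) = 1.0141
ABV = (1.0796 − 1.0141)·131.25

8.5996 % ABV


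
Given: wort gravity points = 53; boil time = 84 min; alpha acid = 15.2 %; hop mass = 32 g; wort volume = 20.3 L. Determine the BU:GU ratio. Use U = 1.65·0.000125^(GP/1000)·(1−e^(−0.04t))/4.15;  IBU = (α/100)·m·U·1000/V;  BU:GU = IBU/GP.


U = 1.65·0.000125^(53/1000)·(1−e^(−0.04·84))/4.15 = 0.2384
IBU = (15.2/100)·32·0.2384·1000/20.3 = 57.1105
BU:GU = 57.1105/53

1.0776


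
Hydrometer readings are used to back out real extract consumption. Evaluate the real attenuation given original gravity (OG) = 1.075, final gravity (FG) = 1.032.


AA = (OG−FG)/(OG−1)·100;  RA = AA·0.8192
AA = (1.075 − 1.032)/(1.075 − 1)·100 = 57.3333
RA = 57.3333·0.8192

46.9675 %


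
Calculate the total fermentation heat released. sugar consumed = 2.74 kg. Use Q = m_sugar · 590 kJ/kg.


Q = 2.74 · 590

1616.6000 kJ


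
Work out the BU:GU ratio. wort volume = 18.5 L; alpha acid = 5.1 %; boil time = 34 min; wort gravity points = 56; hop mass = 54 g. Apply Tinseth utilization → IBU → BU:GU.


U = 1.65·0.000125^(GP/1000)·(1−e^(−0.04t))/4.15;  IBU = (α/100)·m·U·1000/V;  BU:GU = IBU/GP
U = 1.65·0.000125^(56/1000)·(1−e^(−0.04·34))/4.15 = 0.1787
IBU = (5.1/100)·54·0.1787·1000/18.5 = 26.5976
BU:GU = 26.5976/56

0.4750


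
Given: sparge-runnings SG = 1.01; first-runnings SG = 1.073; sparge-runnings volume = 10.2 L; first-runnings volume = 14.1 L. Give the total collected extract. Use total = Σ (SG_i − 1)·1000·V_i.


first = (1.073 − 1)·1000·14.1 = 1029.3000
sparge = (1.01 − 1)·1000·10.2 = 102.0000
total = 1029.3000 + 102.0000

1131.3000 gravity·L


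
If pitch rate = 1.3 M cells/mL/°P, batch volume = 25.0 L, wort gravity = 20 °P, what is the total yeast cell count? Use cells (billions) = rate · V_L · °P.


cells = 1.3 · 25.0 · 20

650.0000 billion cells


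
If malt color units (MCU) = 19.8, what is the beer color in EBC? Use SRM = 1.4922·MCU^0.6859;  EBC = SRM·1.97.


SRM = 1.4922·19.8^0.6859 = 11.5667
EBC = 11.5667·1.97

22.7864 EBC


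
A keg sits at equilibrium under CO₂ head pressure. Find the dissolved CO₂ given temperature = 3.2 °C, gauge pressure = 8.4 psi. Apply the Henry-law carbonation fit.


vols = (P + 14.695)·(0.01821 + 0.09011·e^(−0.04·T))
vols = (8.4 + 14.695)·(0.01821 + 0.09011·e^(−0.04·3.2))

2.2516 volumes


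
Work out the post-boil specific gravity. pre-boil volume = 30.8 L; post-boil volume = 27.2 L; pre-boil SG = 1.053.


SG_post = 1 + (SG_pre − 1)·V_pre/V_post
pts_pre = (1.053 − 1)·1000 = 53.0000
pts_post = 53.0000·30.8/27.2 = 60.0147
SG_post = 1 + 60.0147/1000

1.0600


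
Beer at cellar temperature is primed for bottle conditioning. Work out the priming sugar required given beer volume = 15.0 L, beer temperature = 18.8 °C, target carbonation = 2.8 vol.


residual = 14.695·(0.01821 + 0.09011·e^(−0.04·T));  sugar = (target − residual)·4.0·V
residual = 14.695·(0.01821 + 0.09011·e^(−0.04·18.8)) = 0.8918
sugar = (2.8 − 0.8918)·4.0·15.0

114.4897 g


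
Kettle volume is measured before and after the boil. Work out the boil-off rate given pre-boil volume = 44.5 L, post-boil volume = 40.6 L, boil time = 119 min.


rate = (V_pre − V_post) / (t_min/60)
rate = (44.5 − 40.6) / (119/60)

1.9664 L/hr


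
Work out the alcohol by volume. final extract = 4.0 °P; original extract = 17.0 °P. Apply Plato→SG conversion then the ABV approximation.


SG = 259/(259 − P);  ABV = (OG − FG)·131.25
OG = 259/(259 − 17.0) = 1.0702
FG = 259/(259 − 4.0) = 1.0157
ABV = (1.0702 − 1.0157)·131.25

7.1612 % ABV


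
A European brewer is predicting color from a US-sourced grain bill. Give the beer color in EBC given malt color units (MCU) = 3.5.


SRM = 1.4922·MCU^0.6859;  EBC = SRM·1.97
SRM = 1.4922·3.5^0.6859 = 3.5237
EBC = 3.5237·1.97

6.9418 EBC


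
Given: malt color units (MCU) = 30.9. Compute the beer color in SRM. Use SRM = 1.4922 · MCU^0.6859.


SRM = 1.4922 · 30.9^0.6859

15.6960 SRM


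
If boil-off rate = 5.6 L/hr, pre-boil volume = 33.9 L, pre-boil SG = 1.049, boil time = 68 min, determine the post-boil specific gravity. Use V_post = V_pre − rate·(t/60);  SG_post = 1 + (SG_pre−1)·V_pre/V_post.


V_post = 33.9 − 5.6·(68/60) = 27.5533
SG_post = 1 + (1.049 − 1)·33.9/27.5533

1.0603


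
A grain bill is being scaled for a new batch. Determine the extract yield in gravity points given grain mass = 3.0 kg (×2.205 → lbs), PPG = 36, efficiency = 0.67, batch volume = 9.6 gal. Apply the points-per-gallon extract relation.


points = lbs × PPG × eff / vol
lbs = 3.0 × 2.205 = 6.6150
points = 6.6150 × 36 × 0.67 / 9.6

16.6202 points


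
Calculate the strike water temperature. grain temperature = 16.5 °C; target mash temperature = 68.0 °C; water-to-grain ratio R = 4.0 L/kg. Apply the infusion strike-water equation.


T_strike = (0.41/R)·(T_mash − T_grain) + T_mash
T_strike = (0.41/4.0)·(68.0 − 16.5) + 68.0

73.2788 °C


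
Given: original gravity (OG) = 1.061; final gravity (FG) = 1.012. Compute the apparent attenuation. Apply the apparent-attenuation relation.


AA = (OG − FG)/(OG − 1) · 100
AA = (1.061 − 1.012)/(1.061 − 1) · 100

80.3279 %


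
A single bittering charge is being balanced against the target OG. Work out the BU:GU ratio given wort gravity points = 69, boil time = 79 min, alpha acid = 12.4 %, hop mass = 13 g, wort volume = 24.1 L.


U = 1.65·0.000125^(GP/1000)·(1−e^(−0.04t))/4.15;  IBU = (α/100)·m·U·1000/V;  BU:GU = IBU/GP
U = 1.65·0.000125^(69/1000)·(1−e^(−0.04·79))/4.15 = 0.2048
IBU = (12.4/100)·13·0.2048·1000/24.1 = 13.6976
BU:GU = 13.6976/69

0.1985


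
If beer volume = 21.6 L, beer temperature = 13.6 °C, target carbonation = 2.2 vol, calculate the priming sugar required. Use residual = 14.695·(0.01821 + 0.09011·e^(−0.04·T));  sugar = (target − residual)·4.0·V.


residual = 14.695·(0.01821 + 0.09011·e^(−0.04·13.6)) = 1.0362
sugar = (2.2 − 1.0362)·4.0·21.6

100.5548 g


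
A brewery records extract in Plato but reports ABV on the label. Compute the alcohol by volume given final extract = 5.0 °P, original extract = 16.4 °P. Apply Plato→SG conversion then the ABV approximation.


SG = 259/(259 − P);  ABV = (OG − FG)·131.25
OG = 259/(259 − 16.4) = 1.0676
FG = 259/(259 − 5.0) = 1.0197
ABV = (1.0676 − 1.0197)·131.25

6.2890 % ABV


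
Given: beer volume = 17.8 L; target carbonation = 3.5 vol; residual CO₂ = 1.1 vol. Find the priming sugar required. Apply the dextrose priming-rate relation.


sugar = (target − residual)·4.0·V
sugar = (3.5 − 1.1)·4.0·17.8

170.8800 g


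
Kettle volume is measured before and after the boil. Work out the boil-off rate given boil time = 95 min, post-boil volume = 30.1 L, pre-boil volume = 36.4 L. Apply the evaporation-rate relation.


rate = (V_pre − V_post) / (t_min/60)
rate = (36.4 − 30.1) / (95/60)

3.9789 L/hr


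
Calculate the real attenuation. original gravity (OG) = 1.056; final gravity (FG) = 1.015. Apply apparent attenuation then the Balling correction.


AA = (OG−FG)/(OG−1)·100;  RA = AA·0.8192
AA = (1.056 − 1.015)/(1.056 − 1)·100 = 73.2143
RA = 73.2143·0.8192

59.9771 %


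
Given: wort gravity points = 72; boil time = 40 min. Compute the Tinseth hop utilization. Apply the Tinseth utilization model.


U = 1.65·0.000125^(GP/1000) · (1 − e^(−0.04·t))/4.15
bigness = 1.65·0.000125^(72/1000) = 0.8639
boil_factor = (1 − e^(−0.04·40))/4.15 = 0.1923
U = 0.8639 · 0.1923

0.1661


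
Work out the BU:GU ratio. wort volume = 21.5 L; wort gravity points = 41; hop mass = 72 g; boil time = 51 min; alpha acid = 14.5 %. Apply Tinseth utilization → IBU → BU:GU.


U = 1.65·0.000125^(GP/1000)·(1−e^(−0.04t))/4.15;  IBU = (α/100)·m·U·1000/V;  BU:GU = IBU/GP
U = 1.65·0.000125^(41/1000)·(1−e^(−0.04·51))/4.15 = 0.2393
IBU = (14.5/100)·72·0.2393·1000/21.5 = 116.1920
BU:GU = 116.1920/41

2.8340


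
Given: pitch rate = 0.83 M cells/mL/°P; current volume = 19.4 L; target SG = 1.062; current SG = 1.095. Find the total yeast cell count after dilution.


V_w = V·((SG_c−1)/(SG_t−1)−1);  °P = 259 − 259/SG_t;  cells = rate·(V+V_w)·°P
V_w = 19.4·((1.095−1)/(1.062−1)−1) = 10.3258
V_final = 19.4 + 10.3258 = 29.7258
°P = 259 − 259/1.062 = 15.1205
cells = 0.83·29.7258·15.1205

373.0600 billion cells


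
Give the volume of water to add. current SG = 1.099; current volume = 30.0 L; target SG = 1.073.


V_water = V·((SG_curr − 1)/(SG_target − 1) − 1)
V_water = 30.0·((1.099 − 1)/(1.073 − 1) − 1)

10.6849 L


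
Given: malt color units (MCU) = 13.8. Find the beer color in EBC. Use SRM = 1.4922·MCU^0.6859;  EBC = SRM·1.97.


SRM = 1.4922·13.8^0.6859 = 9.0296
EBC = 9.0296·1.97

17.7884 EBC


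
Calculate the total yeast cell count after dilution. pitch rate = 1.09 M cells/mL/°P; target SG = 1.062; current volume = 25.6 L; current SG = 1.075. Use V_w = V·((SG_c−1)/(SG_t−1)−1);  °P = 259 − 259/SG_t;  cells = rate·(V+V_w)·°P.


V_w = 25.6·((1.075−1)/(1.062−1)−1) = 5.3677
V_final = 25.6 + 5.3677 = 30.9677
°P = 259 − 259/1.062 = 15.1205
cells = 1.09·30.9677·15.1205

510.3910 billion cells


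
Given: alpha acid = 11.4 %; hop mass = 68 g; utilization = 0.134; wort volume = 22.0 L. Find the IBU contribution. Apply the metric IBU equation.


IBU = (α/100)·mass·U·1000 / V
IBU = (11.4/100)·68·0.134·1000 / 22.0

47.2167 IBU


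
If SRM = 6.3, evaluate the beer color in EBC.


EBC = SRM · 1.97
EBC = 6.3 · 1.97

12.4110 EBC


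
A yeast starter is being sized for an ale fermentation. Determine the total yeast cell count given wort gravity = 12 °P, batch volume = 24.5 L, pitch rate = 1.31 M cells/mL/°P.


cells (billions) = rate · V_L · °P
cells = 1.31 · 24.5 · 12

385.1400 billion cells


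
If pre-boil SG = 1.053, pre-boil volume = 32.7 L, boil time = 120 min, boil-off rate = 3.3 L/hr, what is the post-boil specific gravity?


V_post = V_pre − rate·(t/60);  SG_post = 1 + (SG_pre−1)·V_pre/V_post
V_post = 32.7 − 3.3·(120/60) = 26.1000
SG_post = 1 + (1.053 − 1)·32.7/26.1000

1.0664


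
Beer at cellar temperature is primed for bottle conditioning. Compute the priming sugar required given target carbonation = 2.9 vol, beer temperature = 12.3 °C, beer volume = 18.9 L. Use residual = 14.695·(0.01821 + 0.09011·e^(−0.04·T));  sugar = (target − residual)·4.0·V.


residual = 14.695·(0.01821 + 0.09011·e^(−0.04·12.3)) = 1.0772
sugar = (2.9 − 1.0772)·4.0·18.9

137.8041 g


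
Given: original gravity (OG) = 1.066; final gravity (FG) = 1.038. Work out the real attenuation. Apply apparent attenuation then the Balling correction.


AA = (OG−FG)/(OG−1)·100;  RA = AA·0.8192
AA = (1.066 − 1.038)/(1.066 − 1)·100 = 42.4242
RA = 42.4242·0.8192

34.7539 %


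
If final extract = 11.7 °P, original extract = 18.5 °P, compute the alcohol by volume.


SG = 259/(259 − P);  ABV = (OG − FG)·131.25
OG = 259/(259 − 18.5) = 1.0769
FG = 259/(259 − 11.7) = 1.0473
ABV = (1.0769 − 1.0473)·131.25

3.8866 % ABV


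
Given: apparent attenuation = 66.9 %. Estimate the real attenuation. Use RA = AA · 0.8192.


RA = 66.9 · 0.8192

54.8045 %


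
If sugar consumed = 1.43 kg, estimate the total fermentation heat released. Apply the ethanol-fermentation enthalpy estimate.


Q = m_sugar · 590 kJ/kg
Q = 1.43 · 590

843.7000 kJ


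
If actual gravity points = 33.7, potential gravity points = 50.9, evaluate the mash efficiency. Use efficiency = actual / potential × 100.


efficiency = 33.7 / 50.9 × 100

66.2083 %


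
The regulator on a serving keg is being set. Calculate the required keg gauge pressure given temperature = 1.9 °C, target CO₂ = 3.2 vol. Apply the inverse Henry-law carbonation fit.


psi = vols/(0.01821 + 0.09011·e^(−0.04·T)) − 14.695
psi = 3.2/(0.01821 + 0.09011·e^(−0.04·1.9)) − 14.695

16.7622 psi


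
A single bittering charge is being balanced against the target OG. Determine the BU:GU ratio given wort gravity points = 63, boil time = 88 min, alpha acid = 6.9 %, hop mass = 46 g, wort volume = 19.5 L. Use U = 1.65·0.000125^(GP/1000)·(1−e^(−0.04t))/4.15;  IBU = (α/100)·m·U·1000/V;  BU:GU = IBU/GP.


U = 1.65·0.000125^(63/1000)·(1−e^(−0.04·88))/4.15 = 0.2190
IBU = (6.9/100)·46·0.2190·1000/19.5 = 35.6504
BU:GU = 35.6504/63

0.5659


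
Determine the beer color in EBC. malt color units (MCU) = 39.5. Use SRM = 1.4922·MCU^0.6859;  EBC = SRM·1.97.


SRM = 1.4922·39.5^0.6859 = 18.5752
EBC = 18.5752·1.97

36.5931 EBC


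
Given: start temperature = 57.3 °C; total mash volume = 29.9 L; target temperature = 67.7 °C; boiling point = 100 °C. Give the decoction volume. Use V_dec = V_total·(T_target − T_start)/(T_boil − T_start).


V_dec = 29.9·(67.7 − 57.3)/(100 − 57.3)

7.2824 L


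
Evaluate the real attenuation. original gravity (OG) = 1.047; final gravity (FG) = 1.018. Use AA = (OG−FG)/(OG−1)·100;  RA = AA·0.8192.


AA = (1.047 − 1.018)/(1.047 − 1)·100 = 61.7021
RA = 61.7021·0.8192

50.5464 %


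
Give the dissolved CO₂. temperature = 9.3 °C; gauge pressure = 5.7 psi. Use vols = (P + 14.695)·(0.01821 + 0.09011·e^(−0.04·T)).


vols = (5.7 + 14.695)·(0.01821 + 0.09011·e^(−0.04·9.3))

1.6383 volumes


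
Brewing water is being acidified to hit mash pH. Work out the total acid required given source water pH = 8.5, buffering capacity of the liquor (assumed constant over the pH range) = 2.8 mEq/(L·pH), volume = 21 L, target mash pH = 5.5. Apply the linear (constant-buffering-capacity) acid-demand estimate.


acid = buffering capacity · (pH_source − pH_target) · V
acid = 2.8 · (8.5 − 5.5) · 21

176.4000 mEq


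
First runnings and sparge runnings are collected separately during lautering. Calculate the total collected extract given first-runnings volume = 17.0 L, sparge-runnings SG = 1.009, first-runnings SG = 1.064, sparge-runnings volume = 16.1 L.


total = Σ (SG_i − 1)·1000·V_i
first = (1.064 − 1)·1000·17.0 = 1088.0000
sparge = (1.009 − 1)·1000·16.1 = 144.9000
total = 1088.0000 + 144.9000

1232.9000 gravity·L


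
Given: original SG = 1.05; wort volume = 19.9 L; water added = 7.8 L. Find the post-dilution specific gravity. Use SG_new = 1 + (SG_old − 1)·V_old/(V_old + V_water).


pts = (1.05 − 1)·1000·19.9/(19.9 + 7.8) = 35.9206
SG_new = 1 + 35.9206/1000

1.0359


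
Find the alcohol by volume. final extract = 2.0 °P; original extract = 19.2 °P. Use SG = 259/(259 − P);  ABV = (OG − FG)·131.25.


OG = 259/(259 − 19.2) = 1.0801
FG = 259/(259 − 2.0) = 1.0078
ABV = (1.0801 − 1.0078)·131.25

9.4874 % ABV


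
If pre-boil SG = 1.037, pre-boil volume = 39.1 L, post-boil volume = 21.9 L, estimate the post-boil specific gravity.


SG_post = 1 + (SG_pre − 1)·V_pre/V_post
pts_pre = (1.037 − 1)·1000 = 37.0000
pts_post = 37.0000·39.1/21.9 = 66.0594
SG_post = 1 + 66.0594/1000

1.0661


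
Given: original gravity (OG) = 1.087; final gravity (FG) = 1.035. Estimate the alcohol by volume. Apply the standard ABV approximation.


ABV = (OG − FG) · 131.25
ABV = (1.087 − 1.035) · 131.25

6.8250 % ABV


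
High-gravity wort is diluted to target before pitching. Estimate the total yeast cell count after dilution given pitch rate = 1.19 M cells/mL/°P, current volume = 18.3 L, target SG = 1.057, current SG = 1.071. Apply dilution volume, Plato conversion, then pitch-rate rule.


V_w = V·((SG_c−1)/(SG_t−1)−1);  °P = 259 − 259/SG_t;  cells = rate·(V+V_w)·°P
V_w = 18.3·((1.071−1)/(1.057−1)−1) = 4.4947
V_final = 18.3 + 4.4947 = 22.7947
°P = 259 − 259/1.057 = 13.9669
cells = 1.19·22.7947·13.9669

378.8621 billion cells


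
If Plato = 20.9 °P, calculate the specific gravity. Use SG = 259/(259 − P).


SG = 259/(259 − 20.9)

1.0878


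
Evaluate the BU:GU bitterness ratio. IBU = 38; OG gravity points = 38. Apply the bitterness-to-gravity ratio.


BU:GU = IBU / OG_points
BU:GU = 38 / 38

1.0000


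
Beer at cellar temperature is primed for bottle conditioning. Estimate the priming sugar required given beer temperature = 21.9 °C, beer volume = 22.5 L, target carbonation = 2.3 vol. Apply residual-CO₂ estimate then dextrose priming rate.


residual = 14.695·(0.01821 + 0.09011·e^(−0.04·T));  sugar = (target − residual)·4.0·V
residual = 14.695·(0.01821 + 0.09011·e^(−0.04·21.9)) = 0.8190
sugar = (2.3 − 0.8190)·4.0·22.5

133.2865 g


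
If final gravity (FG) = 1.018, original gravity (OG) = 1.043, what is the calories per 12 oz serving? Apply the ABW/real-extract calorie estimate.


ABW = (OG−FG)·131.25·0.79/FG;  °P = 259 − 259/SG (for OG→OE and FG→AE);  RE = 0.1808·OE + 0.8192·AE;  Cal = (6.9·ABW + 4·(RE−0.1))·FG·3.55
ABW = (1.043 − 1.018)·131.25·0.79/1.018 = 2.5464
OE = 259 − 259/1.043 = 10.6779 °P
AE = 259 − 259/1.018 = 4.5796 °P
RE = 0.1808·10.6779 + 0.8192·4.5796 = 5.6821 °P
Cal = (6.9·2.5464 + 4·(5.6821−0.1))·1.018·3.55

144.1888 kcal


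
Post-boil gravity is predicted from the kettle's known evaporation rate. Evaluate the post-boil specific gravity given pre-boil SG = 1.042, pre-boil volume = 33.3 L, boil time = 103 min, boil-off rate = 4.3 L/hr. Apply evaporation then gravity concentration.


V_post = V_pre − rate·(t/60);  SG_post = 1 + (SG_pre−1)·V_pre/V_post
V_post = 33.3 − 4.3·(103/60) = 25.9183
SG_post = 1 + (1.042 − 1)·33.3/25.9183

1.0540


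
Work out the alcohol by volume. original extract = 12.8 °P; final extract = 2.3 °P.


SG = 259/(259 − P);  ABV = (OG − FG)·131.25
OG = 259/(259 − 12.8) = 1.0520
FG = 259/(259 − 2.3) = 1.0090
ABV = (1.0520 − 1.0090)·131.25

5.6477 % ABV


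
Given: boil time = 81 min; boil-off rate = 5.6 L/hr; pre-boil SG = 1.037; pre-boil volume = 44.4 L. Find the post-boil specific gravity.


V_post = V_pre − rate·(t/60);  SG_post = 1 + (SG_pre−1)·V_pre/V_post
V_post = 44.4 − 5.6·(81/60) = 36.8400
SG_post = 1 + (1.037 − 1)·44.4/36.8400

1.0446


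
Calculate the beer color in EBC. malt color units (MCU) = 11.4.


SRM = 1.4922·MCU^0.6859;  EBC = SRM·1.97
SRM = 1.4922·11.4^0.6859 = 7.9206
EBC = 7.9206·1.97

15.6036 EBC


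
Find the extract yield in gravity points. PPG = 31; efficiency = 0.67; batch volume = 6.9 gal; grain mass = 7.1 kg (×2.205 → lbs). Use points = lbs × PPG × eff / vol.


lbs = 7.1 × 2.205 = 15.6555
points = 15.6555 × 31 × 0.67 / 6.9

47.1253 points


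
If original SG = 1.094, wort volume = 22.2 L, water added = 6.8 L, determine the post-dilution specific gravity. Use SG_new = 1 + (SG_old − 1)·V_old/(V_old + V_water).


pts = (1.094 − 1)·1000·22.2/(22.2 + 6.8) = 71.9586
SG_new = 1 + 71.9586/1000

1.0720


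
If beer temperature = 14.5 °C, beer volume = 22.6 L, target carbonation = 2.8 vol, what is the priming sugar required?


residual = 14.695·(0.01821 + 0.09011·e^(−0.04·T));  sugar = (target − residual)·4.0·V
residual = 14.695·(0.01821 + 0.09011·e^(−0.04·14.5)) = 1.0090
sugar = (2.8 − 1.0090)·4.0·22.6

161.9069 g


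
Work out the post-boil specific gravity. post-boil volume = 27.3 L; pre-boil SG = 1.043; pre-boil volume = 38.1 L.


SG_post = 1 + (SG_pre − 1)·V_pre/V_post
pts_pre = (1.043 − 1)·1000 = 43.0000
pts_post = 43.0000·38.1/27.3 = 60.0110
SG_post = 1 + 60.0110/1000

1.0600


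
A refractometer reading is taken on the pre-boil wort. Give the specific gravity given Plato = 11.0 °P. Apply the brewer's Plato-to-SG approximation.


SG = 259/(259 − P)
SG = 259/(259 − 11.0)

1.0444


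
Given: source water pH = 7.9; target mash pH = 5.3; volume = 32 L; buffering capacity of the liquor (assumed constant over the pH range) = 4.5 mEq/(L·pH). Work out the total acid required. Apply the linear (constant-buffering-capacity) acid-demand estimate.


acid = buffering capacity · (pH_source − pH_target) · V
acid = 4.5 · (7.9 − 5.3) · 32

374.4000 mEq


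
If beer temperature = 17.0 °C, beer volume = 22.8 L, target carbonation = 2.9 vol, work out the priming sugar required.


residual = 14.695·(0.01821 + 0.09011·e^(−0.04·T));  sugar = (target − residual)·4.0·V
residual = 14.695·(0.01821 + 0.09011·e^(−0.04·17.0)) = 0.9384
sugar = (2.9 − 0.9384)·4.0·22.8

178.8942 g


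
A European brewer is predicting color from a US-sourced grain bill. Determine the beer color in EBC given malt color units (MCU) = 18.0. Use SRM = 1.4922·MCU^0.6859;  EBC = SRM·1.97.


SRM = 1.4922·18.0^0.6859 = 10.8347
EBC = 10.8347·1.97

21.3444 EBC


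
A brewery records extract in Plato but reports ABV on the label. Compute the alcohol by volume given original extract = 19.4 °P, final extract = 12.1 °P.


SG = 259/(259 − P);  ABV = (OG − FG)·131.25
OG = 259/(259 − 19.4) = 1.0810
FG = 259/(259 − 12.1) = 1.0490
ABV = (1.0810 − 1.0490)·131.25

4.1948 % ABV


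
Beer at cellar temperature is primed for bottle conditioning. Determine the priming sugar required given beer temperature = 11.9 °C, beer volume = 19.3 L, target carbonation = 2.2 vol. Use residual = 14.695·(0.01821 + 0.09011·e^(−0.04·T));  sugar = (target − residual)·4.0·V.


residual = 14.695·(0.01821 + 0.09011·e^(−0.04·11.9)) = 1.0903
sugar = (2.2 − 1.0903)·4.0·19.3

85.6725 g


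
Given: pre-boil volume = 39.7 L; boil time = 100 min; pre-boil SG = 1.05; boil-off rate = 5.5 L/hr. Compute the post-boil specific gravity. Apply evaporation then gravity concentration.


V_post = V_pre − rate·(t/60);  SG_post = 1 + (SG_pre−1)·V_pre/V_post
V_post = 39.7 − 5.5·(100/60) = 30.5333
SG_post = 1 + (1.05 − 1)·39.7/30.5333

1.0650


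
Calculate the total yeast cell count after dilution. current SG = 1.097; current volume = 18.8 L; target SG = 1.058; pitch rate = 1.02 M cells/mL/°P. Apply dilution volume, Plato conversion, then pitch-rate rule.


V_w = V·((SG_c−1)/(SG_t−1)−1);  °P = 259 − 259/SG_t;  cells = rate·(V+V_w)·°P
V_w = 18.8·((1.097−1)/(1.058−1)−1) = 12.6414
V_final = 18.8 + 12.6414 = 31.4414
°P = 259 − 259/1.058 = 14.1985
cells = 1.02·31.4414·14.1985

455.3484 billion cells


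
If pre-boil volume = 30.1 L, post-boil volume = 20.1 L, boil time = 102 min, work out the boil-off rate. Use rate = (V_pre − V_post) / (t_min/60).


rate = (30.1 − 20.1) / (102/60)

5.8824 L/hr


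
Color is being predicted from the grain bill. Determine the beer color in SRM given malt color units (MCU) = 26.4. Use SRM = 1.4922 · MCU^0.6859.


SRM = 1.4922 · 26.4^0.6859

14.0898 SRM


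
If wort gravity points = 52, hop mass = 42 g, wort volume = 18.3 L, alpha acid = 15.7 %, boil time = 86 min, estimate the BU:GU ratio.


U = 1.65·0.000125^(GP/1000)·(1−e^(−0.04t))/4.15;  IBU = (α/100)·m·U·1000/V;  BU:GU = IBU/GP
U = 1.65·0.000125^(52/1000)·(1−e^(−0.04·86))/4.15 = 0.2412
IBU = (15.7/100)·42·0.2412·1000/18.3 = 86.8999
BU:GU = 86.8999/52

1.6712


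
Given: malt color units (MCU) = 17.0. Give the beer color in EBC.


SRM = 1.4922·MCU^0.6859;  EBC = SRM·1.97
SRM = 1.4922·17.0^0.6859 = 10.4182
EBC = 10.4182·1.97

20.5238 EBC


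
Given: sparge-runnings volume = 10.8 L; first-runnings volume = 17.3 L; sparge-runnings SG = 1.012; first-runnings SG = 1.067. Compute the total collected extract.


total = Σ (SG_i − 1)·1000·V_i
first = (1.067 − 1)·1000·17.3 = 1159.1000
sparge = (1.012 − 1)·1000·10.8 = 129.6000
total = 1159.1000 + 129.6000

1288.7000 gravity·L


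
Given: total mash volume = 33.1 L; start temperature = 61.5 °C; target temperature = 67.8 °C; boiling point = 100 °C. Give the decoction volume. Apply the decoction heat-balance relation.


V_dec = V_total·(T_target − T_start)/(T_boil − T_start)
V_dec = 33.1·(67.8 − 61.5)/(100 − 61.5)

5.4164 L


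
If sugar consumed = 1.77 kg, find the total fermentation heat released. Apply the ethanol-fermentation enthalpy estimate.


Q = m_sugar · 590 kJ/kg
Q = 1.77 · 590

1044.3000 kJ


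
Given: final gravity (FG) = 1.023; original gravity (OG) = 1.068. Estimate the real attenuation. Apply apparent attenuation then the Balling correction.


AA = (OG−FG)/(OG−1)·100;  RA = AA·0.8192
AA = (1.068 − 1.023)/(1.068 − 1)·100 = 66.1765
RA = 66.1765·0.8192

54.2118 %


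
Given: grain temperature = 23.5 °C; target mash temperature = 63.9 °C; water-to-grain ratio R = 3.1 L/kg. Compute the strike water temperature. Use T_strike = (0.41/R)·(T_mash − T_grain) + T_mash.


T_strike = (0.41/3.1)·(63.9 − 23.5) + 63.9

69.2432 °C


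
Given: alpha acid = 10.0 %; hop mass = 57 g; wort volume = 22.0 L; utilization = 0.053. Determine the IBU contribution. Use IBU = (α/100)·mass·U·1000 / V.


IBU = (10.0/100)·57·0.053·1000 / 22.0

13.7318 IBU


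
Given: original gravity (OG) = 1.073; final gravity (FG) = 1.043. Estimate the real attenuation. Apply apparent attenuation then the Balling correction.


AA = (OG−FG)/(OG−1)·100;  RA = AA·0.8192
AA = (1.073 − 1.043)/(1.073 − 1)·100 = 41.0959
RA = 41.0959·0.8192

33.6658 %


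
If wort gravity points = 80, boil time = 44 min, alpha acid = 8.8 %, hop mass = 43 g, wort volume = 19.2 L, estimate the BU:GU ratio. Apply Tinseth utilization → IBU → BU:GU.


U = 1.65·0.000125^(GP/1000)·(1−e^(−0.04t))/4.15;  IBU = (α/100)·m·U·1000/V;  BU:GU = IBU/GP
U = 1.65·0.000125^(80/1000)·(1−e^(−0.04·44))/4.15 = 0.1604
IBU = (8.8/100)·43·0.1604·1000/19.2 = 31.6115
BU:GU = 31.6115/80

0.3951


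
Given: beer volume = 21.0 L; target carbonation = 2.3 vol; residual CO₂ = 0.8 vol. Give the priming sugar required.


sugar = (target − residual)·4.0·V
sugar = (2.3 − 0.8)·4.0·21.0

126.0000 g


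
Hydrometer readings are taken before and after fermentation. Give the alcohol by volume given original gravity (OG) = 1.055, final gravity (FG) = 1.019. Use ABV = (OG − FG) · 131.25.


ABV = (1.055 − 1.019) · 131.25

4.7250 % ABV


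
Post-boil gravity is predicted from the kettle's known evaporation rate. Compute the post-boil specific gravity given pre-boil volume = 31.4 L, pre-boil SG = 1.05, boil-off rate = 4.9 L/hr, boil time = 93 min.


V_post = V_pre − rate·(t/60);  SG_post = 1 + (SG_pre−1)·V_pre/V_post
V_post = 31.4 − 4.9·(93/60) = 23.8050
SG_post = 1 + (1.05 − 1)·31.4/23.8050

1.0660


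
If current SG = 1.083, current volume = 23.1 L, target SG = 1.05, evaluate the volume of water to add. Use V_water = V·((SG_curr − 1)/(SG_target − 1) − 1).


V_water = 23.1·((1.083 − 1)/(1.05 − 1) − 1)

15.2460 L


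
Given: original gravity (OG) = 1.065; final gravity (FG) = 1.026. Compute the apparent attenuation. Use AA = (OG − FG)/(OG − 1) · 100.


AA = (1.065 − 1.026)/(1.065 − 1) · 100

60.0000 %


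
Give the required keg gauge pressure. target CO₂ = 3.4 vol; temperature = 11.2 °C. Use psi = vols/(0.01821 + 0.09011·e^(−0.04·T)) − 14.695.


psi = 3.4/(0.01821 + 0.09011·e^(−0.04·11.2)) − 14.695

30.1707 psi


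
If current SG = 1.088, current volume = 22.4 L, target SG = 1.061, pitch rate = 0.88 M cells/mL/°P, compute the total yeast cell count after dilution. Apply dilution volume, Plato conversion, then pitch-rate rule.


V_w = V·((SG_c−1)/(SG_t−1)−1);  °P = 259 − 259/SG_t;  cells = rate·(V+V_w)·°P
V_w = 22.4·((1.088−1)/(1.061−1)−1) = 9.9148
V_final = 22.4 + 9.9148 = 32.3148
°P = 259 − 259/1.061 = 14.8907
cells = 0.88·32.3148·14.8907

423.4457 billion cells


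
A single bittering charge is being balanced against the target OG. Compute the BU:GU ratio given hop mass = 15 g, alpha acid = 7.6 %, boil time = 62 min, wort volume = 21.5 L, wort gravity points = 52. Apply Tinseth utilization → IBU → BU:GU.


U = 1.65·0.000125^(GP/1000)·(1−e^(−0.04t))/4.15;  IBU = (α/100)·m·U·1000/V;  BU:GU = IBU/GP
U = 1.65·0.000125^(52/1000)·(1−e^(−0.04·62))/4.15 = 0.2283
IBU = (7.6/100)·15·0.2283·1000/21.5 = 12.1048
BU:GU = 12.1048/52

0.2328


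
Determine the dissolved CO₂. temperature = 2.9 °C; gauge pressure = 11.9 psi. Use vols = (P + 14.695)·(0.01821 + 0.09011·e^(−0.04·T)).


vols = (11.9 + 14.695)·(0.01821 + 0.09011·e^(−0.04·2.9))

2.6183 volumes


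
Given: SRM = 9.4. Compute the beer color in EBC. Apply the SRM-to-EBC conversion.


EBC = SRM · 1.97
EBC = 9.4 · 1.97

18.5180 EBC


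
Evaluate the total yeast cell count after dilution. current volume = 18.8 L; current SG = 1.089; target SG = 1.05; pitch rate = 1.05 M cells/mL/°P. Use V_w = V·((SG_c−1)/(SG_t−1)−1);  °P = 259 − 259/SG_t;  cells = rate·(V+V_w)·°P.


V_w = 18.8·((1.089−1)/(1.05−1)−1) = 14.6640
V_final = 18.8 + 14.6640 = 33.4640
°P = 259 − 259/1.05 = 12.3333
cells = 1.05·33.4640·12.3333

433.3588 billion cells


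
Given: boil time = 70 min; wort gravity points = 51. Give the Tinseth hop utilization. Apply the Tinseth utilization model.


U = 1.65·0.000125^(GP/1000) · (1 − e^(−0.04·t))/4.15
bigness = 1.65·0.000125^(51/1000) = 1.0433
boil_factor = (1 − e^(−0.04·70))/4.15 = 0.2263
U = 1.0433 · 0.2263

0.2361


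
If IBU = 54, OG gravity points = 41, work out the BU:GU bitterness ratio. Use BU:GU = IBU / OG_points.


BU:GU = 54 / 41

1.3171


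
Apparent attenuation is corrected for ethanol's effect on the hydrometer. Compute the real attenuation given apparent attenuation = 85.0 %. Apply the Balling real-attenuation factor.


RA = AA · 0.8192
RA = 85.0 · 0.8192

69.6320 %


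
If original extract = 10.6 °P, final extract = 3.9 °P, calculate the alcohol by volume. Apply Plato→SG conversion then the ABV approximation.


SG = 259/(259 − P);  ABV = (OG − FG)·131.25
OG = 259/(259 − 10.6) = 1.0427
FG = 259/(259 − 3.9) = 1.0153
ABV = (1.0427 − 1.0153)·131.25

3.5943 % ABV


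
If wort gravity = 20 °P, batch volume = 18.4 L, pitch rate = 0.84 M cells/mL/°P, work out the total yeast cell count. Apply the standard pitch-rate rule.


cells (billions) = rate · V_L · °P
cells = 0.84 · 18.4 · 20

309.1200 billion cells


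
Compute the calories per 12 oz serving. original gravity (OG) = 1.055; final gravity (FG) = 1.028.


ABW = (OG−FG)·131.25·0.79/FG;  °P = 259 − 259/SG (for OG→OE and FG→AE);  RE = 0.1808·OE + 0.8192·AE;  Cal = (6.9·ABW + 4·(RE−0.1))·FG·3.55
ABW = (1.055 − 1.028)·131.25·0.79/1.028 = 2.7233
OE = 259 − 259/1.055 = 13.5024 °P
AE = 259 − 259/1.028 = 7.0545 °P
RE = 0.1808·13.5024 + 0.8192·7.0545 = 8.2203 °P
Cal = (6.9·2.7233 + 4·(8.2203−0.1))·1.028·3.55

187.1115 kcal


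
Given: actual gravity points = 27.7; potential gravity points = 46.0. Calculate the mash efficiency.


efficiency = actual / potential × 100
efficiency = 27.7 / 46.0 × 100

60.2174 %


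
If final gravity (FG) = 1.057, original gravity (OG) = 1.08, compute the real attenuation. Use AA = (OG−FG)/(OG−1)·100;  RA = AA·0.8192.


AA = (1.08 − 1.057)/(1.08 − 1)·100 = 28.7500
RA = 28.7500·0.8192

23.5520 %


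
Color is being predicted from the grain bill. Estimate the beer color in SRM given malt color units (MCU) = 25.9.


SRM = 1.4922 · MCU^0.6859
SRM = 1.4922 · 25.9^0.6859

13.9062 SRM


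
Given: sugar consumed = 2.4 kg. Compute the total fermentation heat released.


Q = m_sugar · 590 kJ/kg
Q = 2.4 · 590

1416.0000 kJ


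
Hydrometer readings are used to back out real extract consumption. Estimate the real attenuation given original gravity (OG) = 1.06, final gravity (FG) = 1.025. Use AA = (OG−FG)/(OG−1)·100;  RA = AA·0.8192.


AA = (1.06 − 1.025)/(1.06 − 1)·100 = 58.3333
RA = 58.3333·0.8192

47.7867 %


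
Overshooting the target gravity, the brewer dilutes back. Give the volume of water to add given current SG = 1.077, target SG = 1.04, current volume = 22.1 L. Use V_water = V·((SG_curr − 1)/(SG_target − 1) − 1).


V_water = 22.1·((1.077 − 1)/(1.04 − 1) − 1)

20.4425 L


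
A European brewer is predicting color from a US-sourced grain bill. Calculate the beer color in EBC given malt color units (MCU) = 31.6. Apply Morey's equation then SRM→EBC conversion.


SRM = 1.4922·MCU^0.6859;  EBC = SRM·1.97
SRM = 1.4922·31.6^0.6859 = 15.9390
EBC = 15.9390·1.97

31.3999 EBC


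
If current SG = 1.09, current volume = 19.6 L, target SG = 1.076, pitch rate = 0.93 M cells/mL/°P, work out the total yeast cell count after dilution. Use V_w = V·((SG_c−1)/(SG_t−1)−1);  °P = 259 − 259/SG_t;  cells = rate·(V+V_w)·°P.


V_w = 19.6·((1.09−1)/(1.076−1)−1) = 3.6105
V_final = 19.6 + 3.6105 = 23.2105
°P = 259 − 259/1.076 = 18.2937
cells = 0.93·23.2105·18.2937

394.8835 billion cells


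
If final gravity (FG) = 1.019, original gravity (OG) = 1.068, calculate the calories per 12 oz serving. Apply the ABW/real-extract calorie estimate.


ABW = (OG−FG)·131.25·0.79/FG;  °P = 259 − 259/SG (for OG→OE and FG→AE);  RE = 0.1808·OE + 0.8192·AE;  Cal = (6.9·ABW + 4·(RE−0.1))·FG·3.55
ABW = (1.068 − 1.019)·131.25·0.79/1.019 = 4.9860
OE = 259 − 259/1.068 = 16.4906 °P
AE = 259 − 259/1.019 = 4.8292 °P
RE = 0.1808·16.4906 + 0.8192·4.8292 = 6.9376 °P
Cal = (6.9·4.9860 + 4·(6.9376−0.1))·1.019·3.55

223.3905 kcal


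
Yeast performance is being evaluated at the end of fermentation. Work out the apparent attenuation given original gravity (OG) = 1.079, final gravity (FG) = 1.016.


AA = (OG − FG)/(OG − 1) · 100
AA = (1.079 − 1.016)/(1.079 − 1) · 100

79.7468 %


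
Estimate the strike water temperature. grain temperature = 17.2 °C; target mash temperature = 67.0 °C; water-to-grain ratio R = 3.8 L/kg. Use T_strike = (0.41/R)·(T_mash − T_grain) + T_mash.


T_strike = (0.41/3.8)·(67.0 − 17.2) + 67.0

72.3732 °C


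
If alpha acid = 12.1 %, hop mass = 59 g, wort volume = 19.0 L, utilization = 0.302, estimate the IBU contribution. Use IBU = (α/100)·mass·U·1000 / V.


IBU = (12.1/100)·59·0.302·1000 / 19.0

113.4725 IBU


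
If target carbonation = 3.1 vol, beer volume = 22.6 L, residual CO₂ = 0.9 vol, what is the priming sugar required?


sugar = (target − residual)·4.0·V
sugar = (3.1 − 0.9)·4.0·22.6

198.8800 g


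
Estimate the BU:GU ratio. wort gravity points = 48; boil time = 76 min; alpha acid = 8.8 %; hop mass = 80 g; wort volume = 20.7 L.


U = 1.65·0.000125^(GP/1000)·(1−e^(−0.04t))/4.15;  IBU = (α/100)·m·U·1000/V;  BU:GU = IBU/GP
U = 1.65·0.000125^(48/1000)·(1−e^(−0.04·76))/4.15 = 0.2459
IBU = (8.8/100)·80·0.2459·1000/20.7 = 83.6377
BU:GU = 83.6377/48

1.7425


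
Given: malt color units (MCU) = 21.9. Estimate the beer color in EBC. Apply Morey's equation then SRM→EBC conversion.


SRM = 1.4922·MCU^0.6859;  EBC = SRM·1.97
SRM = 1.4922·21.9^0.6859 = 12.3947
EBC = 12.3947·1.97

24.4177 EBC


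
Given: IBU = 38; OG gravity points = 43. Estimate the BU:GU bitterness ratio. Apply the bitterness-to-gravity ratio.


BU:GU = IBU / OG_points
BU:GU = 38 / 43

0.8837


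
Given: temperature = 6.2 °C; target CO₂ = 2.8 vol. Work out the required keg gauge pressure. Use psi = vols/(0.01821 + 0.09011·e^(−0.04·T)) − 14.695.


psi = 2.8/(0.01821 + 0.09011·e^(−0.04·6.2)) − 14.695

16.9333 psi


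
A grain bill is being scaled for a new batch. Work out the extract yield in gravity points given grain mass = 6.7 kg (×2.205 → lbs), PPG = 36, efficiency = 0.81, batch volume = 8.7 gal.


points = lbs × PPG × eff / vol
lbs = 6.7 × 2.205 = 14.7735
points = 14.7735 × 36 × 0.81 / 8.7

49.5167 points
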